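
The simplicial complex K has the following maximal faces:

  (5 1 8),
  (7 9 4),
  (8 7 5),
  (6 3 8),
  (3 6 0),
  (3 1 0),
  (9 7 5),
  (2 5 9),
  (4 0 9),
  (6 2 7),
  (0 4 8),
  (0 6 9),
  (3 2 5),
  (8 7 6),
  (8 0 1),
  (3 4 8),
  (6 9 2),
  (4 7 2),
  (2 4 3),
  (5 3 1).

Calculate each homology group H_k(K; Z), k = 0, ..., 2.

Fix the vertex order 0 < 1 < 2 < 3 < 4 < 5 < 6 < 7 < 8 < 9 and write every simplex with vertices in increasing order. Then dim K = 2 and the simplices of K are:

  0-simplices (10): [0], [1], [2], [3], [4], [5], [6], [7], [8], [9]
  1-simplices (30): (30 of them)
  2-simplices (20): (20 of them)

so the chain groups are C_0 ≅ Z^10, C_1 ≅ Z^30, C_2 ≅ Z^20.

The boundary map ∂_1: C_1 → C_0 maps an edge to its endpoints' difference, ∂[p,q] = q − p. For instance
  ∂[5,7] = [7] − [5].
The resulting 10×30 matrix has rank 9, and its Smith normal form has invariant factors (1,1,1,1,1,1,1,1,1).

Boundary ∂_2: C_2 → C_1 sends each 2-simplex [p,q,r] to [q,r] − [p,r] + [p,q]. For instance
  ∂[3,4,8] = [4,8] − [3,8] + [3,4],
  ∂[2,6,7] = [6,7] − [2,7] + [2,6].
The resulting 30×20 matrix has rank 20, and its Smith normal form has invariant factors (1,1,1,1,1,1,1,1,1,1,1,1,1,1,1,1,1,1,1,2).

Now H_k = ker ∂_k / im ∂_{k+1}, so:

  H_0: rank C_0 − rank ∂_1 = 10 − 9 = 1, and the invariant factors of ∂_1 are all 1, so H_0 ≅ Z.
  H_1: rank ker ∂_1 − rank ∂_2 = (30 − 9) − 20 = 1, and ∂_2 has invariant factor 2 > 1, so H_1 ≅ Z ⊕ Z/2Z.
  H_2: rank ker ∂_2 − rank ∂_3 = (20 − 20) − 0 = 0, and there is no ∂_3, so H_2 ≅ 0.

(K is a triangulation of the Klein bottle.)

H_0 = Z,  H_1 = Z ⊕ Z/2Z,  H_2 = 0.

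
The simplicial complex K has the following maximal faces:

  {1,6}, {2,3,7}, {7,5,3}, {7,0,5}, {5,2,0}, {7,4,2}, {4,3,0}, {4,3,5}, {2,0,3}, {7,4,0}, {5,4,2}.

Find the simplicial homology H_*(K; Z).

H_0 ≅ Z^2,  H_1 ≅ Z/2,  H_2 = 0.

K has 8 vertices, 16 edges, 10 triangles.
rank ∂_0 = 0, rank ∂_1 = 6 ⇒ b_0 = 8 − 0 − 6 = 2; all invariant factors of ∂_1 are 1 so no torsion. So H_0 ≅ Z^2.
rank ∂_1 = 6, rank ∂_2 = 10 ⇒ b_1 = 16 − 6 − 10 = 0; ∂_2 has invariant factor(s) [2] giving torsion. So H_1 ≅ Z/2.
rank ∂_2 = 10, rank ∂_3 = 0 ⇒ b_2 = 10 − 10 − 0 = 0. So H_2 ≅ 0.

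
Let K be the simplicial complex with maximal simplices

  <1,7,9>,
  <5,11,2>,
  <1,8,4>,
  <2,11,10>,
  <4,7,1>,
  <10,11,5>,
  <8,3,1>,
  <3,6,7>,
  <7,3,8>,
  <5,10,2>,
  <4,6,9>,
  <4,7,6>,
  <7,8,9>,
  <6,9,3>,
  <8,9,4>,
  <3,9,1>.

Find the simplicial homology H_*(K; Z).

H_0 ≅ Z^2,  H_1 ≅ Z/2,  H_2 ≅ Z.

Take the total order 1 < 2 < 3 < 4 < 5 < 6 < 7 < 8 < 9 < 10 < 11 on the vertex set. Then K (dimension 2) consists of the simplices:

  0-simplices (11): [1], [2], [3], [4], [5], [6], [7], [8], [9], [10], [11]
  1-simplices (24): (24 of them)
  2-simplices (16): [1,3,8], [1,3,9], [1,4,7], [1,4,8], [1,7,9], [2,5,10], [2,5,11], [2,10,11], [3,6,7], [3,6,9], [3,7,8], [4,6,7], [4,6,9], [4,8,9], [5,10,11], [7,8,9]

giving chain groups C_0 ≅ Z^11, C_1 ≅ Z^24, C_2 ≅ Z^16.

Boundary ∂_1: C_1 → C_0 sends each edge [p,q] (with p < q) to q − p.
The resulting 11×24 matrix has rank 9, and its Smith normal form has invariant factors (1,1,1,1,1,1,1,1,1).

The boundary map ∂_2: C_2 → C_1 maps a triangle to the signed sum of its edges. For instance
  ∂[1,7,9] = [7,9] − [1,9] + [1,7],
  ∂[3,6,7] = [6,7] − [3,7] + [3,6].
As a 24×16 matrix over Z this has rank 15, with invariant factors (1,1,1,1,1,1,1,1,1,1,1,1,1,1,2).

Computing H_k = (kernel of ∂_k) / (image of ∂_{k+1}):

  H_0: rank C_0 − rank ∂_1 = 11 − 9 = 2, and the invariant factors of ∂_1 are all 1, so H_0 ≅ Z^2.
  H_1: rank ker ∂_1 − rank ∂_2 = (24 − 9) − 15 = 0, and ∂_2 has invariant factor 2 > 1, so H_1 ≅ Z/2.
  H_2: rank ker ∂_2 − rank ∂_3 = (16 − 15) − 0 = 1, and there is no ∂_3, so H_2 ≅ Z.

As a check, the Euler characteristic is 11 − 24 + 16 = 3, which agrees with 2 − 0 + 1 = 3.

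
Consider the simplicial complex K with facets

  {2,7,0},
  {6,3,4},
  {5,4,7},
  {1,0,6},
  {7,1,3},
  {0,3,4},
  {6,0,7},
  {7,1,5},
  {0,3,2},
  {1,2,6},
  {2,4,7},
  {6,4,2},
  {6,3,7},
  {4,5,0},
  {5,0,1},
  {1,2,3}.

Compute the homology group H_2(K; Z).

K has 8 vertices, 24 edges, 16 triangles.
rank ∂_2 = 15, rank ∂_3 = 0 ⇒ b_2 = 16 − 15 − 0 = 1. So H_2 ≅ Z.

H_2 ≅ Z.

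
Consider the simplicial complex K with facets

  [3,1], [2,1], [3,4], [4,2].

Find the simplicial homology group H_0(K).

H_0 = Z.

Order the vertices as 1 < 2 < 3 < 4. Listing each simplex with vertices in this order, K has dimension 1 with simplices:

  0-simplices (4): [1], [2], [3], [4]
  1-simplices (4): [1,2], [1,3], [2,4], [3,4]

giving chain groups C_0 ≅ Z^4, C_1 ≅ Z^4.

∂_1: C_1 → C_0 is given by ∂[p,q] = [q] − [p].
The resulting 4×4 matrix has rank 3, and its Smith normal form has invariant factors (1,1,1).

From H_k ≅ ker(∂_k) / im(∂_{k+1}) we obtain:

  H_0: rank C_0 − rank ∂_1 = 4 − 3 = 1, and the invariant factors of ∂_1 are all 1, so H_0 ≅ Z.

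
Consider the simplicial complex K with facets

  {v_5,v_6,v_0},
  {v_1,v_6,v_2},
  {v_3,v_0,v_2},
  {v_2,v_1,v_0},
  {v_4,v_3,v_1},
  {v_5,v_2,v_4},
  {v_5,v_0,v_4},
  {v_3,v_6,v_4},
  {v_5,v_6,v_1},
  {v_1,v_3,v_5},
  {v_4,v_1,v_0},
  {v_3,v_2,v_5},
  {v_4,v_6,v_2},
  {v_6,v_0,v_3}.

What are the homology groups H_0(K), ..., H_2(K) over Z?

H_0 ≅ Z,  H_1 ≅ Z^2,  H_2 ≅ Z.

Take the total order v_0 < v_1 < v_2 < v_3 < v_4 < v_5 < v_6 on the vertex set. Then K (dimension 2) consists of the simplices:

  0-simplices (7): [v_0], [v_1], [v_2], [v_3], [v_4], [v_5], [v_6]
  1-simplices (21): (21 of them)
  2-simplices (14): (14 of them)

giving chain groups C_0 ≅ Z^7, C_1 ≅ Z^21, C_2 ≅ Z^14.

∂_1: C_1 → C_0 sends each edge [p,q] (with p < q) to q − p. For instance
  ∂[v_2,v_6] = [v_6] − [v_2].
As a 7×21 matrix over Z this has rank 6, with invariant factors (1,1,1,1,1,1).

The boundary map ∂_2: C_2 → C_1 maps a triangle to the signed sum of its edges. For instance
  ∂[v_0,v_2,v_3] = [v_2,v_3] − [v_0,v_3] + [v_0,v_2],
  ∂[v_2,v_3,v_5] = [v_3,v_5] − [v_2,v_5] + [v_2,v_3].
The 21×14 boundary matrix has rank 13 and Smith normal form diag(1,1,1,1,1,1,1,1,1,1,1,1,1).

Now H_k = ker ∂_k / im ∂_{k+1}, so:

  H_0: rank C_0 − rank ∂_1 = 7 − 6 = 1, and the invariant factors of ∂_1 are all 1, so H_0 ≅ Z.
  H_1: rank ker ∂_1 − rank ∂_2 = (21 − 6) − 13 = 2, and the invariant factors of ∂_2 are all 1, so H_1 ≅ Z^2.
  H_2: rank ker ∂_2 − rank ∂_3 = (14 − 13) − 0 = 1, and there is no ∂_3, so H_2 ≅ Z.

As a check, the Euler characteristic is 7 − 21 + 14 = 0, which agrees with 1 − 2 + 1 = 0.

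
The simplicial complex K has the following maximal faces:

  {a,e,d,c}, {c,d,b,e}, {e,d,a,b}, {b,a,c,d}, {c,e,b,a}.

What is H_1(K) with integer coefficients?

H_1 ≅ 0.

We work with the vertex ordering a < b < c < d < e. The simplices of K, each written with vertices in increasing order, are:

  0-simplices (5): a, b, c, d, e
  1-simplices (10): ab, ac, ad, ae, bc, bd, be, cd, ce, de
  2-simplices (10): abc, abd, abe, acd, ace, ade, bcd, bce, bde, cde
  3-simplices (5): abcd, abce, abde, acde, bcde

giving chain groups C_0 ≅ Z^5, C_1 ≅ Z^10, C_2 ≅ Z^10, C_3 ≅ Z^5.

∂_1: C_1 → C_0 sends each edge [p,q] (with p < q) to q − p. For instance
  ∂ab = b − a.
This gives a 5×10 integer matrix of rank 4; reducing to Smith normal form yields diagonal entries (1,1,1,1).

Boundary ∂_2: C_2 → C_1 maps a triangle to the signed sum of its edges. For instance
  ∂acd = cd − ad + ac,
  ∂ade = de − ae + ad.
This gives a 10×10 integer matrix of rank 6; reducing to Smith normal form yields diagonal entries (1,1,1,1,1,1).

The boundary map ∂_3: C_3 → C_2 sends each 3-simplex σ to the alternating sum Σ_i (−1)^i (σ with its i-th vertex removed). For instance
  ∂acde = cde − ade + ace − acd,
  ∂abde = bde − ade + abe − abd.
This gives a 10×5 integer matrix of rank 4; reducing to Smith normal form yields diagonal entries (1,1,1,1).

Computing H_k = (kernel of ∂_k) / (image of ∂_{k+1}):

  H_1: rank ker ∂_1 − rank ∂_2 = (10 − 4) − 6 = 0, and the invariant factors of ∂_2 are all 1, so H_1 ≅ 0.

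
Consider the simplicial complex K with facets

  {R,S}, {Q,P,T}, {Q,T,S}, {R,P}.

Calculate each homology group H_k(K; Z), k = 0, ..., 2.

H_0 = Z,  H_1 = Z,  H_2 = 0.

We work with the vertex ordering P < Q < R < S < T. The simplices of K, each written with vertices in increasing order, are:

  0-simplices (5): P, Q, R, S, T
  1-simplices (7): PQ, PR, PT, QS, QT, RS, ST
  2-simplices (2): PQT, QST

so the chain groups are C_0 ≅ Z^5, C_1 ≅ Z^7, C_2 ≅ Z^2.

The boundary map ∂_1: C_1 → C_0 sends each edge [p,q] (with p < q) to q − p. For instance
  ∂PT = T − P.
As a 5×7 matrix over Z this has rank 4, with invariant factors (1,1,1,1).

The boundary map ∂_2: C_2 → C_1 sends each 2-simplex [p,q,r] to [q,r] − [p,r] + [p,q]. For instance
  ∂PQT = QT − PT + PQ,
  ∂QST = ST − QT + QS.
As a 7×2 matrix over Z this has rank 2, with invariant factors (1,1).

Reading off H_k = ker ∂_k / im ∂_{k+1}:

  H_0: rank C_0 − rank ∂_1 = 5 − 4 = 1, and the invariant factors of ∂_1 are all 1, so H_0 ≅ Z.
  H_1: rank ker ∂_1 − rank ∂_2 = (7 − 4) − 2 = 1, and the invariant factors of ∂_2 are all 1, so H_1 ≅ Z.
  H_2: rank ker ∂_2 − rank ∂_3 = (2 − 2) − 0 = 0, and there is no ∂_3, so H_2 ≅ 0.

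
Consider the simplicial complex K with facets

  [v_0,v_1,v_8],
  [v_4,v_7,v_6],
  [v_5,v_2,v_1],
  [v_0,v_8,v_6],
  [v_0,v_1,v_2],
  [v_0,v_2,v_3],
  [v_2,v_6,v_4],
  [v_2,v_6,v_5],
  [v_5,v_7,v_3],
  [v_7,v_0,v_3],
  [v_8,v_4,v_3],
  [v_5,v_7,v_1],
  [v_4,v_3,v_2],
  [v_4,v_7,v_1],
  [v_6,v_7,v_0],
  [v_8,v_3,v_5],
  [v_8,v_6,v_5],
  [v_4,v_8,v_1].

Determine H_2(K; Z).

We work with the vertex ordering v_0 < v_1 < v_2 < v_3 < v_4 < v_5 < v_6 < v_7 < v_8. The simplices of K, each written with vertices in increasing order, are:

  0-simplices (9): [v_0], [v_1], [v_2], [v_3], [v_4], [v_5], [v_6], [v_7], [v_8]
  1-simplices (27): (27 of them)
  2-simplices (18): (18 of them)

Hence C_0 ≅ Z^9, C_1 ≅ Z^27, C_2 ≅ Z^18.

Boundary ∂_1: C_1 → C_0 maps an edge to its endpoints' difference, ∂[p,q] = q − p.
This gives a 9×27 integer matrix of rank 8; reducing to Smith normal form yields diagonal entries (1,1,1,1,1,1,1,1).

Boundary ∂_2: C_2 → C_1 maps a triangle to the signed sum of its edges. For instance
  ∂[v_0,v_6,v_8] = [v_6,v_8] − [v_0,v_8] + [v_0,v_6],
  ∂[v_0,v_1,v_8] = [v_1,v_8] − [v_0,v_8] + [v_0,v_1].
This gives a 27×18 integer matrix of rank 17; reducing to Smith normal form yields diagonal entries (1,1,1,1,1,1,1,1,1,1,1,1,1,1,1,1,1).

Computing H_k = (kernel of ∂_k) / (image of ∂_{k+1}):

  H_2: rank ker ∂_2 − rank ∂_3 = (18 − 17) − 0 = 1, and there is no ∂_3, so H_2 ≅ Z.

(K is a triangulation of the torus T^2.)

H_2 ≅ Z.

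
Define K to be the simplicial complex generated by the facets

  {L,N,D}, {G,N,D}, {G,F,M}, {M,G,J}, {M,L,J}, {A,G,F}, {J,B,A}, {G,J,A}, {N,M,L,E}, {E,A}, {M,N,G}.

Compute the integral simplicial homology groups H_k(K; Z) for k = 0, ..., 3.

Fix the vertex order A < B < D < E < F < G < J < L < M < N and write every simplex with vertices in increasing order. Then dim K = 3 and the simplices of K are:

  0-simplices (10): A, B, D, E, F, G, J, L, M, N
  1-simplices (22): AB, AE, AF, AG, AJ, BJ, DG, DL, DN, EL, EM, EN, FG, FM, GJ, GM, GN, JL, JM, LM, LN, MN
  2-simplices (13): ABJ, AFG, AGJ, DGN, DLN, ELM, ELN, EMN, FGM, GJM, GMN, JLM, LMN
  3-simplices (1): ELMN

so the chain groups are C_0 ≅ Z^10, C_1 ≅ Z^22, C_2 ≅ Z^13, C_3 ≅ Z^1.

∂_1: C_1 → C_0 sends each edge [p,q] (with p < q) to q − p.
The 10×22 boundary matrix has rank 9 and Smith normal form diag(1,1,1,1,1,1,1,1,1).

∂_2: C_2 → C_1 acts by ∂[p,q,r] = [q,r] − [p,r] + [p,q]. For instance
  ∂LMN = MN − LN + LM,
  ∂JLM = LM − JM + JL.
The resulting 22×13 matrix has rank 12, and its Smith normal form has invariant factors (1,1,1,1,1,1,1,1,1,1,1,1).

∂_3: C_3 → C_2 sends each 3-simplex σ to the alternating sum Σ_i (−1)^i (σ with its i-th vertex removed). For instance
  ∂ELMN = LMN − EMN + ELN − ELM.
This gives a 13×1 integer matrix of rank 1; reducing to Smith normal form yields diagonal entries (1).

Reading off H_k = ker ∂_k / im ∂_{k+1}:

  H_0: rank C_0 − rank ∂_1 = 10 − 9 = 1, and the invariant factors of ∂_1 are all 1, so H_0 ≅ Z.
  H_1: rank ker ∂_1 − rank ∂_2 = (22 − 9) − 12 = 1, and the invariant factors of ∂_2 are all 1, so H_1 ≅ Z.
  H_2: rank ker ∂_2 − rank ∂_3 = (13 − 12) − 1 = 0, and the invariant factors of ∂_3 are all 1, so H_2 ≅ 0.
  H_3: rank ker ∂_3 − rank ∂_4 = (1 − 1) − 0 = 0, and there is no ∂_4, so H_3 ≅ 0.

H_0 = Z,  H_1 = Z,  H_2 = 0,  H_3 = 0.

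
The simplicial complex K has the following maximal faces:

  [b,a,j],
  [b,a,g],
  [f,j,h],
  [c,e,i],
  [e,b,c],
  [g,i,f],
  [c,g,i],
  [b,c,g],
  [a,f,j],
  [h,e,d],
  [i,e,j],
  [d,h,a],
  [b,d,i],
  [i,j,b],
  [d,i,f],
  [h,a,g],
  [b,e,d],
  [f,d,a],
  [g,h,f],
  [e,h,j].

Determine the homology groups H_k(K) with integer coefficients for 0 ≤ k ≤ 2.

Fix the vertex order a < b < c < d < e < f < g < h < i < j and write every simplex with vertices in increasing order. Then dim K = 2 and the simplices of K are:

  0-simplices (10): a, b, c, d, e, f, g, h, i, j
  1-simplices (30): ab, ad, af, ag, ah, aj, bc, bd, be, bg, bi, bj, ce, cg, ci, de, df, dh, di, eh, ei, ej, fg, fh, fi, fj, gh, gi, hj, ij
  2-simplices (20): abg, abj, adf, adh, afj, agh, bce, bcg, bde, bdi, bij, cei, cgi, deh, dfi, ehj, eij, fgh, fgi, fhj

so the chain groups are C_0 ≅ Z^10, C_1 ≅ Z^30, C_2 ≅ Z^20.

∂_1: C_1 → C_0 maps an edge to its endpoints' difference, ∂[p,q] = q − p.
The resulting 10×30 matrix has rank 9, and its Smith normal form has invariant factors (1,1,1,1,1,1,1,1,1).

∂_2: C_2 → C_1 sends each 2-simplex [p,q,r] to [q,r] − [p,r] + [p,q]. For instance
  ∂abj = bj − aj + ab,
  ∂bij = ij − bj + bi.
This gives a 30×20 integer matrix of rank 20; reducing to Smith normal form yields diagonal entries (1,1,1,1,1,1,1,1,1,1,1,1,1,1,1,1,1,1,1,2).

Computing H_k = (kernel of ∂_k) / (image of ∂_{k+1}):

  H_0: rank C_0 − rank ∂_1 = 10 − 9 = 1, and the invariant factors of ∂_1 are all 1, so H_0 ≅ Z.
  H_1: rank ker ∂_1 − rank ∂_2 = (30 − 9) − 20 = 1, and ∂_2 has invariant factor 2 > 1, so H_1 ≅ Z ⊕ Z/2.
  H_2: rank ker ∂_2 − rank ∂_3 = (20 − 20) − 0 = 0, and there is no ∂_3, so H_2 ≅ 0.

As a check, the Euler characteristic is 10 − 30 + 20 = 0, which agrees with 1 − 1 + 0 = 0.
(K is a triangulation of the Klein bottle.)

H_0 = Z,  H_1 = Z ⊕ Z/2,  H_2 = 0.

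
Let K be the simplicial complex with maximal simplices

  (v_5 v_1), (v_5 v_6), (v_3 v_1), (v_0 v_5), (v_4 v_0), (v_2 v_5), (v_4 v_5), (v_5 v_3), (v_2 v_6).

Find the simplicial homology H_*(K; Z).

Order the vertices as v_0 < v_1 < v_2 < v_3 < v_4 < v_5 < v_6. Listing each simplex with vertices in this order, K has dimension 1 with simplices:

  0-simplices (7): [v_0], [v_1], [v_2], [v_3], [v_4], [v_5], [v_6]
  1-simplices (9): [v_0,v_4], [v_0,v_5], [v_1,v_3], [v_1,v_5], [v_2,v_5], [v_2,v_6], [v_3,v_5], [v_4,v_5], [v_5,v_6]

so the chain groups are C_0 ≅ Z^7, C_1 ≅ Z^9.

Boundary ∂_1: C_1 → C_0 maps an edge to its endpoints' difference, ∂[p,q] = q − p. For instance
  ∂[v_4,v_5] = [v_5] − [v_4].
As a 7×9 matrix over Z this has rank 6, with invariant factors (1,1,1,1,1,1).

Reading off H_k = ker ∂_k / im ∂_{k+1}:

  H_0: rank C_0 − rank ∂_1 = 7 − 6 = 1, and the invariant factors of ∂_1 are all 1, so H_0 = Z.
  H_1: rank ker ∂_1 − rank ∂_2 = (9 − 6) − 0 = 3, and there is no ∂_2, so H_1 = Z^3.

H_0 = Z,  H_1 = Z^3.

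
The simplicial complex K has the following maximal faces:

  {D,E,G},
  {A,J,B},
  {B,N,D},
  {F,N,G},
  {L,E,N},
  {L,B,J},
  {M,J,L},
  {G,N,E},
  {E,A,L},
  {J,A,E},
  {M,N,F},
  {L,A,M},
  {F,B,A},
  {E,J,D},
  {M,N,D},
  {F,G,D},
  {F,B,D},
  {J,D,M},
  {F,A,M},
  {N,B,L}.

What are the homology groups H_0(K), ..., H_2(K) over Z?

H_0 = Z,  H_1 = Z ⊕ Z/2,  H_2 = 0.

K has 10 vertices, 30 edges, 20 triangles.
rank ∂_0 = 0, rank ∂_1 = 9 ⇒ b_0 = 10 − 0 − 9 = 1; all invariant factors of ∂_1 are 1 so no torsion. So H_0 ≅ Z.
rank ∂_1 = 9, rank ∂_2 = 20 ⇒ b_1 = 30 − 9 − 20 = 1; ∂_2 has invariant factor(s) [2] giving torsion. So H_1 ≅ Z ⊕ Z/2.
rank ∂_2 = 20, rank ∂_3 = 0 ⇒ b_2 = 20 − 20 − 0 = 0. So H_2 ≅ 0.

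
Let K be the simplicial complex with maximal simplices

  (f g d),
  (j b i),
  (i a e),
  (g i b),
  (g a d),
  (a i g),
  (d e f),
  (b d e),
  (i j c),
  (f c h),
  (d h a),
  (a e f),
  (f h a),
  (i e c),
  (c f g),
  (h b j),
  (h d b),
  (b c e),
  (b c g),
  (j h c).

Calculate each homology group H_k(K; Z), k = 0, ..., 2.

Take the total order a < b < c < d < e < f < g < h < i < j on the vertex set. Then K (dimension 2) consists of the simplices:

  0-simplices (10): a, b, c, d, e, f, g, h, i, j
  1-simplices (30): ad, ae, af, ag, ah, ai, bc, bd, be, bg, bh, bi, bj, ce, cf, cg, ch, ci, cj, de, df, dg, dh, ef, ei, fg, fh, gi, hj, ij
  2-simplices (20): adg, adh, aef, aei, afh, agi, bce, bcg, bde, bdh, bgi, bhj, bij, cei, cfg, cfh, chj, cij, def, dfg

so the chain groups are C_0 ≅ Z^10, C_1 ≅ Z^30, C_2 ≅ Z^20.

∂_1: C_1 → C_0 maps an edge to its endpoints' difference, ∂[p,q] = q − p. For instance
  ∂be = e − b.
As a 10×30 matrix over Z this has rank 9, with invariant factors (1,1,1,1,1,1,1,1,1).

Boundary ∂_2: C_2 → C_1 acts by ∂[p,q,r] = [q,r] − [p,r] + [p,q]. For instance
  ∂adh = dh − ah + ad,
  ∂aef = ef − af + ae.
The 30×20 boundary matrix has rank 20 and Smith normal form diag(1,1,1,1,1,1,1,1,1,1,1,1,1,1,1,1,1,1,1,2).

From H_k ≅ ker(∂_k) / im(∂_{k+1}) we obtain:

  H_0: rank C_0 − rank ∂_1 = 10 − 9 = 1, and the invariant factors of ∂_1 are all 1, so H_0 = Z.
  H_1: rank ker ∂_1 − rank ∂_2 = (30 − 9) − 20 = 1, and ∂_2 has invariant factor 2 > 1, so H_1 = Z ⊕ Z/2.
  H_2: rank ker ∂_2 − rank ∂_3 = (20 − 20) − 0 = 0, and there is no ∂_3, so H_2 = 0.

(K is a triangulation of the Klein bottle.)

H_0 = Z,  H_1 = Z ⊕ Z/2,  H_2 = 0.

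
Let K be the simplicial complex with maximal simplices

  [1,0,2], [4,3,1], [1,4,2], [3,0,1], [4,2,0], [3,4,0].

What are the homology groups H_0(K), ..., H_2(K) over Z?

Fix the vertex order 0 < 1 < 2 < 3 < 4 and write every simplex with vertices in increasing order. Then dim K = 2 and the simplices of K are:

  0-simplices (5): [0], [1], [2], [3], [4]
  1-simplices (9): [0,1], [0,2], [0,3], [0,4], [1,2], [1,3], [1,4], [2,4], [3,4]
  2-simplices (6): [0,1,2], [0,1,3], [0,2,4], [0,3,4], [1,2,4], [1,3,4]

so the chain groups are C_0 ≅ Z^5, C_1 ≅ Z^9, C_2 ≅ Z^6.

Boundary ∂_1: C_1 → C_0 maps an edge to its endpoints' difference, ∂[p,q] = q − p. For instance
  ∂[1,4] = [4] − [1].
The 5×9 boundary matrix has rank 4 and Smith normal form diag(1,1,1,1).

The boundary map ∂_2: C_2 → C_1 acts by ∂[p,q,r] = [q,r] − [p,r] + [p,q]. For instance
  ∂[0,1,2] = [1,2] − [0,2] + [0,1],
  ∂[0,1,3] = [1,3] − [0,3] + [0,1].
As a 9×6 matrix over Z this has rank 5, with invariant factors (1,1,1,1,1).

Now H_k = ker ∂_k / im ∂_{k+1}, so:

  H_0: rank C_0 − rank ∂_1 = 5 − 4 = 1, and the invariant factors of ∂_1 are all 1, so H_0 ≅ Z.
  H_1: rank ker ∂_1 − rank ∂_2 = (9 − 4) − 5 = 0, and the invariant factors of ∂_2 are all 1, so H_1 ≅ 0.
  H_2: rank ker ∂_2 − rank ∂_3 = (6 − 5) − 0 = 1, and there is no ∂_3, so H_2 ≅ Z.

(K is a triangulation of the 2-sphere S^2.)

H_0 = Z,  H_1 = 0,  H_2 = Z.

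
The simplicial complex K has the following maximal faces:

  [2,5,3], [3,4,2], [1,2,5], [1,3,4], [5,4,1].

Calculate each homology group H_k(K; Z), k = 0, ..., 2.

Order the vertices as 1 < 2 < 3 < 4 < 5. Listing each simplex with vertices in this order, K has dimension 2 with simplices:

  0-simplices (5): [1], [2], [3], [4], [5]
  1-simplices (10): [1,2], [1,3], [1,4], [1,5], [2,3], [2,4], [2,5], [3,4], [3,5], [4,5]
  2-simplices (5): [1,2,5], [1,3,4], [1,4,5], [2,3,4], [2,3,5]

giving chain groups C_0 ≅ Z^5, C_1 ≅ Z^10, C_2 ≅ Z^5.

Boundary ∂_1: C_1 → C_0 sends each edge [p,q] (with p < q) to q − p. For instance
  ∂[2,4] = [4] − [2].
The resulting 5×10 matrix has rank 4, and its Smith normal form has invariant factors (1,1,1,1).

Boundary ∂_2: C_2 → C_1 sends each 2-simplex [p,q,r] to [q,r] − [p,r] + [p,q]. For instance
  ∂[2,3,5] = [3,5] − [2,5] + [2,3],
  ∂[1,3,4] = [3,4] − [1,4] + [1,3].
The 10×5 boundary matrix has rank 5 and Smith normal form diag(1,1,1,1,1).

From H_k ≅ ker(∂_k) / im(∂_{k+1}) we obtain:

  H_0: rank C_0 − rank ∂_1 = 5 − 4 = 1, and the invariant factors of ∂_1 are all 1, so H_0 ≅ Z.
  H_1: rank ker ∂_1 − rank ∂_2 = (10 − 4) − 5 = 1, and the invariant factors of ∂_2 are all 1, so H_1 ≅ Z.
  H_2: rank ker ∂_2 − rank ∂_3 = (5 − 5) − 0 = 0, and there is no ∂_3, so H_2 ≅ 0.

As a check, the Euler characteristic is 5 − 10 + 5 = 0, which agrees with 1 − 1 + 0 = 0.

H_0 = Z,  H_1 = Z,  H_2 = 0.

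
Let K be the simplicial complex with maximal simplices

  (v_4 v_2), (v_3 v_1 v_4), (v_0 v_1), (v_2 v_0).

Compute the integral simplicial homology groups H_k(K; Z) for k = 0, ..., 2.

H_0 = Z,  H_1 = Z,  H_2 = 0.

K has 5 vertices, 6 edges, 1 triangle.
rank ∂_0 = 0, rank ∂_1 = 4 ⇒ b_0 = 5 − 0 − 4 = 1; all invariant factors of ∂_1 are 1 so no torsion. So H_0 = Z.
rank ∂_1 = 4, rank ∂_2 = 1 ⇒ b_1 = 6 − 4 − 1 = 1; all invariant factors of ∂_2 are 1 so no torsion. So H_1 = Z.
rank ∂_2 = 1, rank ∂_3 = 0 ⇒ b_2 = 1 − 1 − 0 = 0. So H_2 = 0.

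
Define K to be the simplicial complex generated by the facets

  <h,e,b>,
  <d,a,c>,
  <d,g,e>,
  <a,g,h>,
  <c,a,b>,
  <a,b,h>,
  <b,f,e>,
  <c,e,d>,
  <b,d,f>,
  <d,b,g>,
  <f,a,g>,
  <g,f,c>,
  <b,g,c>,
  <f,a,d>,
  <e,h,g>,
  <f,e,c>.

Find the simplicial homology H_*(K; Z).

H_0 = Z,  H_1 = Z^2,  H_2 = Z.

Take the total order a < b < c < d < e < f < g < h on the vertex set. Then K (dimension 2) consists of the simplices:

  0-simplices (8): a, b, c, d, e, f, g, h
  1-simplices (24): ab, ac, ad, af, ag, ah, bc, bd, be, bf, bg, bh, cd, ce, cf, cg, de, df, dg, ef, eg, eh, fg, gh
  2-simplices (16): abc, abh, acd, adf, afg, agh, bcg, bdf, bdg, bef, beh, cde, cef, cfg, deg, egh

giving chain groups C_0 ≅ Z^8, C_1 ≅ Z^24, C_2 ≅ Z^16.

∂_1: C_1 → C_0 is given by ∂[p,q] = [q] − [p]. For instance
  ∂fg = g − f.
The resulting 8×24 matrix has rank 7, and its Smith normal form has invariant factors (1,1,1,1,1,1,1).

Boundary ∂_2: C_2 → C_1 maps a triangle to the signed sum of its edges. For instance
  ∂egh = gh − eh + eg,
  ∂bef = ef − bf + be.
As a 24×16 matrix over Z this has rank 15, with invariant factors (1,1,1,1,1,1,1,1,1,1,1,1,1,1,1).

From H_k ≅ ker(∂_k) / im(∂_{k+1}) we obtain:

  H_0: rank C_0 − rank ∂_1 = 8 − 7 = 1, and the invariant factors of ∂_1 are all 1, so H_0 = Z.
  H_1: rank ker ∂_1 − rank ∂_2 = (24 − 7) − 15 = 2, and the invariant factors of ∂_2 are all 1, so H_1 = Z^2.
  H_2: rank ker ∂_2 − rank ∂_3 = (16 − 15) − 0 = 1, and there is no ∂_3, so H_2 = Z.

(K is a triangulation of the torus T^2.)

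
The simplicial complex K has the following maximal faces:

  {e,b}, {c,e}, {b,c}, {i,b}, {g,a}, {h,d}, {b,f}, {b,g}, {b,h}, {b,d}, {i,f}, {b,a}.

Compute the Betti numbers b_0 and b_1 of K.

Take the total order a < b < c < d < e < f < g < h < i on the vertex set. Then K (dimension 1) consists of the simplices:

  0-simplices (9): a, b, c, d, e, f, g, h, i
  1-simplices (12): ab, ag, bc, bd, be, bf, bg, bh, bi, ce, dh, fi

so the chain groups are C_0 ≅ Z^9, C_1 ≅ Z^12.

Boundary ∂_1: C_1 → C_0 sends each edge [p,q] (with p < q) to q − p.
As a 9×12 matrix over Z this has rank 8, with invariant factors (1,1,1,1,1,1,1,1).

Computing H_k = (kernel of ∂_k) / (image of ∂_{k+1}):

  H_0: rank C_0 − rank ∂_1 = 9 − 8 = 1, and the invariant factors of ∂_1 are all 1, so H_0 = Z.
  H_1: rank ker ∂_1 − rank ∂_2 = (12 − 8) − 0 = 4, and there is no ∂_2, so H_1 = Z^4.

Hence the Betti numbers are b_0 = 1, b_1 = 4.

b_0 = 1, b_1 = 4.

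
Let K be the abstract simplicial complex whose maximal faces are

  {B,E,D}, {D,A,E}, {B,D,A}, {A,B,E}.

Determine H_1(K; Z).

Order the vertices as A < B < D < E. Listing each simplex with vertices in this order, K has dimension 2 with simplices:

  0-simplices (4): A, B, D, E
  1-simplices (6): AB, AD, AE, BD, BE, DE
  2-simplices (4): ABD, ABE, ADE, BDE

Hence C_0 ≅ Z^4, C_1 ≅ Z^6, C_2 ≅ Z^4.

Boundary ∂_1: C_1 → C_0 sends each edge [p,q] (with p < q) to q − p.
The resulting 4×6 matrix has rank 3, and its Smith normal form has invariant factors (1,1,1).

Boundary ∂_2: C_2 → C_1 maps a triangle to the signed sum of its edges. For instance
  ∂ADE = DE − AE + AD,
  ∂BDE = DE − BE + BD.
This gives a 6×4 integer matrix of rank 3; reducing to Smith normal form yields diagonal entries (1,1,1).

Computing H_k = (kernel of ∂_k) / (image of ∂_{k+1}):

  H_1: rank ker ∂_1 − rank ∂_2 = (6 − 3) − 3 = 0, and the invariant factors of ∂_2 are all 1, so H_1 = 0.

H_1 = 0.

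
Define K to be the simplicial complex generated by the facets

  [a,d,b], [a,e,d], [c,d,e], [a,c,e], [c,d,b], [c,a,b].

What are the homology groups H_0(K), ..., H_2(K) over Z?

K has 5 vertices, 9 edges, 6 triangles.
rank ∂_0 = 0, rank ∂_1 = 4 ⇒ b_0 = 5 − 0 − 4 = 1; all invariant factors of ∂_1 are 1 so no torsion. So H_0 = Z.
rank ∂_1 = 4, rank ∂_2 = 5 ⇒ b_1 = 9 − 4 − 5 = 0; all invariant factors of ∂_2 are 1 so no torsion. So H_1 = 0.
rank ∂_2 = 5, rank ∂_3 = 0 ⇒ b_2 = 6 − 5 − 0 = 1. So H_2 = Z.

H_0 ≅ Z,  H_1 = 0,  H_2 ≅ Z.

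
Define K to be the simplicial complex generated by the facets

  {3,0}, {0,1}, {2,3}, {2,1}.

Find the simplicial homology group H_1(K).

We work with the vertex ordering 0 < 1 < 2 < 3. The simplices of K, each written with vertices in increasing order, are:

  0-simplices (4): [0], [1], [2], [3]
  1-simplices (4): [0,1], [0,3], [1,2], [2,3]

so the chain groups are C_0 ≅ Z^4, C_1 ≅ Z^4.

Boundary ∂_1: C_1 → C_0 is given by ∂[p,q] = [q] − [p]. For instance
  ∂[2,3] = [3] − [2].
This gives a 4×4 integer matrix of rank 3; reducing to Smith normal form yields diagonal entries (1,1,1).

From H_k ≅ ker(∂_k) / im(∂_{k+1}) we obtain:

  H_1: rank ker ∂_1 − rank ∂_2 = (4 − 3) − 0 = 1, and there is no ∂_2, so H_1 ≅ Z.

H_1 = Z.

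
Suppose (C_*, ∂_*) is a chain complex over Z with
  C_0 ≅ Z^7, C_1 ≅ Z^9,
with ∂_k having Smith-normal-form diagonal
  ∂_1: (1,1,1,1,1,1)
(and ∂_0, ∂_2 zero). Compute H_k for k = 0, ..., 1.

H_0: b_0 = 7 − 0 − 6 = 1; torsion from ∂_1 factors > 1: none. So H_0 ≅ Z.
H_1: b_1 = 9 − 6 − 0 = 3; torsion from ∂_2 factors > 1: none. So H_1 ≅ Z^3.

H_0 ≅ Z,  H_1 ≅ Z^3.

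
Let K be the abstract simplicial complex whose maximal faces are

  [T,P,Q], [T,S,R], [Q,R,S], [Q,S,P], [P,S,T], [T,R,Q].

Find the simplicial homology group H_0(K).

H_0 ≅ Z.

We work with the vertex ordering P < Q < R < S < T. The simplices of K, each written with vertices in increasing order, are:

  0-simplices (5): P, Q, R, S, T
  1-simplices (9): PQ, PS, PT, QR, QS, QT, RS, RT, ST
  2-simplices (6): PQS, PQT, PST, QRS, QRT, RST

Hence C_0 ≅ Z^5, C_1 ≅ Z^9, C_2 ≅ Z^6.

Boundary ∂_1: C_1 → C_0 sends each edge [p,q] (with p < q) to q − p. For instance
  ∂RT = T − R.
This gives a 5×9 integer matrix of rank 4; reducing to Smith normal form yields diagonal entries (1,1,1,1).

∂_2: C_2 → C_1 maps a triangle to the signed sum of its edges. For instance
  ∂PST = ST − PT + PS,
  ∂RST = ST − RT + RS.
The resulting 9×6 matrix has rank 5, and its Smith normal form has invariant factors (1,1,1,1,1).

From H_k ≅ ker(∂_k) / im(∂_{k+1}) we obtain:

  H_0: rank C_0 − rank ∂_1 = 5 − 4 = 1, and the invariant factors of ∂_1 are all 1, so H_0 = Z.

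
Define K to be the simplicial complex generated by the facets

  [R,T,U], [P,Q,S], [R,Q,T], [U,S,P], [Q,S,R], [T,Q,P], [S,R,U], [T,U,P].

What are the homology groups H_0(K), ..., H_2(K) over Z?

Order the vertices as P < Q < R < S < T < U. Listing each simplex with vertices in this order, K has dimension 2 with simplices:

  0-simplices (6): P, Q, R, S, T, U
  1-simplices (12): PQ, PS, PT, PU, QR, QS, QT, RS, RT, RU, SU, TU
  2-simplices (8): PQS, PQT, PSU, PTU, QRS, QRT, RSU, RTU

so the chain groups are C_0 ≅ Z^6, C_1 ≅ Z^12, C_2 ≅ Z^8.

∂_1: C_1 → C_0 sends each edge [p,q] (with p < q) to q − p.
The resulting 6×12 matrix has rank 5, and its Smith normal form has invariant factors (1,1,1,1,1).

∂_2: C_2 → C_1 acts by ∂[p,q,r] = [q,r] − [p,r] + [p,q]. For instance
  ∂PSU = SU − PU + PS,
  ∂QRT = RT − QT + QR.
The resulting 12×8 matrix has rank 7, and its Smith normal form has invariant factors (1,1,1,1,1,1,1).

Reading off H_k = ker ∂_k / im ∂_{k+1}:

  H_0: rank C_0 − rank ∂_1 = 6 − 5 = 1, and the invariant factors of ∂_1 are all 1, so H_0 = Z.
  H_1: rank ker ∂_1 − rank ∂_2 = (12 − 5) − 7 = 0, and the invariant factors of ∂_2 are all 1, so H_1 = 0.
  H_2: rank ker ∂_2 − rank ∂_3 = (8 − 7) − 0 = 1, and there is no ∂_3, so H_2 = Z.

H_0 ≅ Z,  H_1 = 0,  H_2 ≅ Z.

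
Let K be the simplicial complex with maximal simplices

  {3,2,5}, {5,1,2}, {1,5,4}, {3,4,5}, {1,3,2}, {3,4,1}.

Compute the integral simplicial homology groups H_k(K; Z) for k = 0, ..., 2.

H_0 ≅ Z,  H_1 = 0,  H_2 ≅ Z.

Order the vertices as 1 < 2 < 3 < 4 < 5. Listing each simplex with vertices in this order, K has dimension 2 with simplices:

  0-simplices (5): [1], [2], [3], [4], [5]
  1-simplices (9): [1,2], [1,3], [1,4], [1,5], [2,3], [2,5], [3,4], [3,5], [4,5]
  2-simplices (6): [1,2,3], [1,2,5], [1,3,4], [1,4,5], [2,3,5], [3,4,5]

giving chain groups C_0 ≅ Z^5, C_1 ≅ Z^9, C_2 ≅ Z^6.

∂_1: C_1 → C_0 is given by ∂[p,q] = [q] − [p].
As a 5×9 matrix over Z this has rank 4, with invariant factors (1,1,1,1).

The boundary map ∂_2: C_2 → C_1 sends each 2-simplex [p,q,r] to [q,r] − [p,r] + [p,q]. For instance
  ∂[2,3,5] = [3,5] − [2,5] + [2,3],
  ∂[1,2,5] = [2,5] − [1,5] + [1,2].
The 9×6 boundary matrix has rank 5 and Smith normal form diag(1,1,1,1,1).

Computing H_k = (kernel of ∂_k) / (image of ∂_{k+1}):

  H_0: rank C_0 − rank ∂_1 = 5 − 4 = 1, and the invariant factors of ∂_1 are all 1, so H_0 ≅ Z.
  H_1: rank ker ∂_1 − rank ∂_2 = (9 − 4) − 5 = 0, and the invariant factors of ∂_2 are all 1, so H_1 ≅ 0.
  H_2: rank ker ∂_2 − rank ∂_3 = (6 − 5) − 0 = 1, and there is no ∂_3, so H_2 ≅ Z.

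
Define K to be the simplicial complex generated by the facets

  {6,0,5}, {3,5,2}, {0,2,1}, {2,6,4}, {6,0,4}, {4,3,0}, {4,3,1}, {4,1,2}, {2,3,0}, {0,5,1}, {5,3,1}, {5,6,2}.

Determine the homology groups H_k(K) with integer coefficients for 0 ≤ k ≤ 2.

H_0 ≅ Z,  H_1 ≅ Z/2,  H_2 = 0.

We work with the vertex ordering 0 < 1 < 2 < 3 < 4 < 5 < 6. The simplices of K, each written with vertices in increasing order, are:

  0-simplices (7): [0], [1], [2], [3], [4], [5], [6]
  1-simplices (18): [0,1], [0,2], [0,3], [0,4], [0,5], [0,6], [1,2], [1,3], [1,4], [1,5], [2,3], [2,4], [2,5], [2,6], [3,4], [3,5], [4,6], [5,6]
  2-simplices (12): [0,1,2], [0,1,5], [0,2,3], [0,3,4], [0,4,6], [0,5,6], [1,2,4], [1,3,4], [1,3,5], [2,3,5], [2,4,6], [2,5,6]

so the chain groups are C_0 ≅ Z^7, C_1 ≅ Z^18, C_2 ≅ Z^12.

The boundary map ∂_1: C_1 → C_0 sends each edge [p,q] (with p < q) to q − p. For instance
  ∂[2,6] = [6] − [2].
The 7×18 boundary matrix has rank 6 and Smith normal form diag(1,1,1,1,1,1).

Boundary ∂_2: C_2 → C_1 maps a triangle to the signed sum of its edges. For instance
  ∂[0,1,5] = [1,5] − [0,5] + [0,1],
  ∂[2,5,6] = [5,6] − [2,6] + [2,5].
The 18×12 boundary matrix has rank 12 and Smith normal form diag(1,1,1,1,1,1,1,1,1,1,1,2).

Computing H_k = (kernel of ∂_k) / (image of ∂_{k+1}):

  H_0: rank C_0 − rank ∂_1 = 7 − 6 = 1, and the invariant factors of ∂_1 are all 1, so H_0 ≅ Z.
  H_1: rank ker ∂_1 − rank ∂_2 = (18 − 6) − 12 = 0, and ∂_2 has invariant factor 2 > 1, so H_1 ≅ Z/2.
  H_2: rank ker ∂_2 − rank ∂_3 = (12 − 12) − 0 = 0, and there is no ∂_3, so H_2 ≅ 0.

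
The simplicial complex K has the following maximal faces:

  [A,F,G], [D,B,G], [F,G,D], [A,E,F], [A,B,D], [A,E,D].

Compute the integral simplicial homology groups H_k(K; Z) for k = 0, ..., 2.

H_0 ≅ Z,  H_1 ≅ Z,  H_2 = 0.

K has 6 vertices, 12 edges, 6 triangles.
rank ∂_0 = 0, rank ∂_1 = 5 ⇒ b_0 = 6 − 0 − 5 = 1; all invariant factors of ∂_1 are 1 so no torsion. So H_0 = Z.
rank ∂_1 = 5, rank ∂_2 = 6 ⇒ b_1 = 12 − 5 − 6 = 1; all invariant factors of ∂_2 are 1 so no torsion. So H_1 = Z.
rank ∂_2 = 6, rank ∂_3 = 0 ⇒ b_2 = 6 − 6 − 0 = 0. So H_2 = 0.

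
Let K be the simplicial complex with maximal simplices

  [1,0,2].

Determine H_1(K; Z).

We work with the vertex ordering 0 < 1 < 2. The simplices of K, each written with vertices in increasing order, are:

  0-simplices (3): [0], [1], [2]
  1-simplices (3): [0,1], [0,2], [1,2]
  2-simplices (1): [0,1,2]

Hence C_0 ≅ Z^3, C_1 ≅ Z^3, C_2 ≅ Z^1.

∂_1: C_1 → C_0 is given by ∂[p,q] = [q] − [p].
As a 3×3 matrix over Z this has rank 2, with invariant factors (1,1).

Boundary ∂_2: C_2 → C_1 maps a triangle to the signed sum of its edges. For instance
  ∂[0,1,2] = [1,2] − [0,2] + [0,1].
As a 3×1 matrix over Z this has rank 1, with invariant factors (1).

Computing H_k = (kernel of ∂_k) / (image of ∂_{k+1}):

  H_1: rank ker ∂_1 − rank ∂_2 = (3 − 2) − 1 = 0, and the invariant factors of ∂_2 are all 1, so H_1 ≅ 0.

(K is a triangulation of the 2-simplex.)

H_1 ≅ 0.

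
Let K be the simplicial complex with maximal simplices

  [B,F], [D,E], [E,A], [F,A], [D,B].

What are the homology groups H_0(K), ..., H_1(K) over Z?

K has 5 vertices, 5 edges.
rank ∂_0 = 0, rank ∂_1 = 4 ⇒ b_0 = 5 − 0 − 4 = 1; all invariant factors of ∂_1 are 1 so no torsion. So H_0 = Z.
rank ∂_1 = 4, rank ∂_2 = 0 ⇒ b_1 = 5 − 4 − 0 = 1. So H_1 = Z.

H_0 ≅ Z,  H_1 ≅ Z.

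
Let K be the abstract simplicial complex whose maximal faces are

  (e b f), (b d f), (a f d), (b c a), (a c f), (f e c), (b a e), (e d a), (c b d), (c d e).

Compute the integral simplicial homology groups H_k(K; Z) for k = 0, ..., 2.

H_0 = Z,  H_1 = Z/2Z,  H_2 = 0.

Fix the vertex order a < b < c < d < e < f and write every simplex with vertices in increasing order. Then dim K = 2 and the simplices of K are:

  0-simplices (6): a, b, c, d, e, f
  1-simplices (15): ab, ac, ad, ae, af, bc, bd, be, bf, cd, ce, cf, de, df, ef
  2-simplices (10): abc, abe, acf, ade, adf, bcd, bdf, bef, cde, cef

giving chain groups C_0 ≅ Z^6, C_1 ≅ Z^15, C_2 ≅ Z^10.

The boundary map ∂_1: C_1 → C_0 maps an edge to its endpoints' difference, ∂[p,q] = q − p. For instance
  ∂bf = f − b.
As a 6×15 matrix over Z this has rank 5, with invariant factors (1,1,1,1,1).

Boundary ∂_2: C_2 → C_1 acts by ∂[p,q,r] = [q,r] − [p,r] + [p,q]. For instance
  ∂abc = bc − ac + ab,
  ∂bef = ef − bf + be.
This gives a 15×10 integer matrix of rank 10; reducing to Smith normal form yields diagonal entries (1,1,1,1,1,1,1,1,1,2).

From H_k ≅ ker(∂_k) / im(∂_{k+1}) we obtain:

  H_0: rank C_0 − rank ∂_1 = 6 − 5 = 1, and the invariant factors of ∂_1 are all 1, so H_0 ≅ Z.
  H_1: rank ker ∂_1 − rank ∂_2 = (15 − 5) − 10 = 0, and ∂_2 has invariant factor 2 > 1, so H_1 ≅ Z/2Z.
  H_2: rank ker ∂_2 − rank ∂_3 = (10 − 10) − 0 = 0, and there is no ∂_3, so H_2 ≅ 0.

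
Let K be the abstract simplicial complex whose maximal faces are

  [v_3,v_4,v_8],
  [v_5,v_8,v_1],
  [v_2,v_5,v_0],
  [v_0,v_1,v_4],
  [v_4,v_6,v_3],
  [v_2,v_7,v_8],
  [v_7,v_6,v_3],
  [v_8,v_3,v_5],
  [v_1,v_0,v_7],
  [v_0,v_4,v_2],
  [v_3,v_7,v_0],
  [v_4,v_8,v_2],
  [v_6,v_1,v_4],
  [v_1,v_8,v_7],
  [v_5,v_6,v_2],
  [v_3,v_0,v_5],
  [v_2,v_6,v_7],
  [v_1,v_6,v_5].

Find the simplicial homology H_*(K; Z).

H_0 = Z,  H_1 = Z^2,  H_2 = Z.

Fix the vertex order v_0 < v_1 < v_2 < v_3 < v_4 < v_5 < v_6 < v_7 < v_8 and write every simplex with vertices in increasing order. Then dim K = 2 and the simplices of K are:

  0-simplices (9): [v_0], [v_1], [v_2], [v_3], [v_4], [v_5], [v_6], [v_7], [v_8]
  1-simplices (27): (27 of them)
  2-simplices (18): (18 of them)

Hence C_0 ≅ Z^9, C_1 ≅ Z^27, C_2 ≅ Z^18.

The boundary map ∂_1: C_1 → C_0 maps an edge to its endpoints' difference, ∂[p,q] = q − p. For instance
  ∂[v_1,v_5] = [v_5] − [v_1].
As a 9×27 matrix over Z this has rank 8, with invariant factors (1,1,1,1,1,1,1,1).

The boundary map ∂_2: C_2 → C_1 sends each 2-simplex [p,q,r] to [q,r] − [p,r] + [p,q]. For instance
  ∂[v_0,v_1,v_7] = [v_1,v_7] − [v_0,v_7] + [v_0,v_1],
  ∂[v_2,v_5,v_6] = [v_5,v_6] − [v_2,v_6] + [v_2,v_5].
The 27×18 boundary matrix has rank 17 and Smith normal form diag(1,1,1,1,1,1,1,1,1,1,1,1,1,1,1,1,1).

Reading off H_k = ker ∂_k / im ∂_{k+1}:

  H_0: rank C_0 − rank ∂_1 = 9 − 8 = 1, and the invariant factors of ∂_1 are all 1, so H_0 = Z.
  H_1: rank ker ∂_1 − rank ∂_2 = (27 − 8) − 17 = 2, and the invariant factors of ∂_2 are all 1, so H_1 = Z^2.
  H_2: rank ker ∂_2 − rank ∂_3 = (18 − 17) − 0 = 1, and there is no ∂_3, so H_2 = Z.

As a check, the Euler characteristic is 9 − 27 + 18 = 0, which agrees with 1 − 2 + 1 = 0.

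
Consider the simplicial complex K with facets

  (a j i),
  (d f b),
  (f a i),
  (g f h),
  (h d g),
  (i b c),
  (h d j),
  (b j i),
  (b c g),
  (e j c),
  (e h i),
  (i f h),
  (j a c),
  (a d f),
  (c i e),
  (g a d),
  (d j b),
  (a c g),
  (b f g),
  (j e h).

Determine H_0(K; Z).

K has 10 vertices, 30 edges, 20 triangles.
rank ∂_0 = 0, rank ∂_1 = 9 ⇒ b_0 = 10 − 0 − 9 = 1; all invariant factors of ∂_1 are 1 so no torsion. So H_0 = Z.

H_0 = Z.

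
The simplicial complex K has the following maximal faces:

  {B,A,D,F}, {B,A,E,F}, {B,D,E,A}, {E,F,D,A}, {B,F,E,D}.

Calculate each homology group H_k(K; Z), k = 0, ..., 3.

H_0 = Z,  H_1 = 0,  H_2 = 0,  H_3 = Z.

K has 5 vertices, 10 edges, 10 triangles, 5 3-simplices.
rank ∂_0 = 0, rank ∂_1 = 4 ⇒ b_0 = 5 − 0 − 4 = 1; all invariant factors of ∂_1 are 1 so no torsion. So H_0 ≅ Z.
rank ∂_1 = 4, rank ∂_2 = 6 ⇒ b_1 = 10 − 4 − 6 = 0; all invariant factors of ∂_2 are 1 so no torsion. So H_1 ≅ 0.
rank ∂_2 = 6, rank ∂_3 = 4 ⇒ b_2 = 10 − 6 − 4 = 0; all invariant factors of ∂_3 are 1 so no torsion. So H_2 ≅ 0.
rank ∂_3 = 4, rank ∂_4 = 0 ⇒ b_3 = 5 − 4 − 0 = 1. So H_3 ≅ Z.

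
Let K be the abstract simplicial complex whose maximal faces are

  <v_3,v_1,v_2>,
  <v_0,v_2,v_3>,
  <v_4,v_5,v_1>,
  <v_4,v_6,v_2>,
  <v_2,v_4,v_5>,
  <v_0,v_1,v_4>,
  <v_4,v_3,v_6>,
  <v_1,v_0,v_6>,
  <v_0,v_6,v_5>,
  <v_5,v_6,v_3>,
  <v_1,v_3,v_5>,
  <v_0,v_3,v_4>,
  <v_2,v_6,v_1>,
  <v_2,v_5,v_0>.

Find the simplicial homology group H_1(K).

Order the vertices as v_0 < v_1 < v_2 < v_3 < v_4 < v_5 < v_6. Listing each simplex with vertices in this order, K has dimension 2 with simplices:

  0-simplices (7): [v_0], [v_1], [v_2], [v_3], [v_4], [v_5], [v_6]
  1-simplices (21): (21 of them)
  2-simplices (14): (14 of them)

Hence C_0 ≅ Z^7, C_1 ≅ Z^21, C_2 ≅ Z^14.

The boundary map ∂_1: C_1 → C_0 sends each edge [p,q] (with p < q) to q − p. For instance
  ∂[v_4,v_6] = [v_6] − [v_4].
As a 7×21 matrix over Z this has rank 6, with invariant factors (1,1,1,1,1,1).

The boundary map ∂_2: C_2 → C_1 sends each 2-simplex [p,q,r] to [q,r] − [p,r] + [p,q]. For instance
  ∂[v_0,v_3,v_4] = [v_3,v_4] − [v_0,v_4] + [v_0,v_3],
  ∂[v_0,v_5,v_6] = [v_5,v_6] − [v_0,v_6] + [v_0,v_5].
This gives a 21×14 integer matrix of rank 13; reducing to Smith normal form yields diagonal entries (1,1,1,1,1,1,1,1,1,1,1,1,1).

From H_k ≅ ker(∂_k) / im(∂_{k+1}) we obtain:

  H_1: rank ker ∂_1 − rank ∂_2 = (21 − 6) − 13 = 2, and the invariant factors of ∂_2 are all 1, so H_1 = Z^2.

(K is a triangulation of the torus T^2.)

H_1 ≅ Z^2.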